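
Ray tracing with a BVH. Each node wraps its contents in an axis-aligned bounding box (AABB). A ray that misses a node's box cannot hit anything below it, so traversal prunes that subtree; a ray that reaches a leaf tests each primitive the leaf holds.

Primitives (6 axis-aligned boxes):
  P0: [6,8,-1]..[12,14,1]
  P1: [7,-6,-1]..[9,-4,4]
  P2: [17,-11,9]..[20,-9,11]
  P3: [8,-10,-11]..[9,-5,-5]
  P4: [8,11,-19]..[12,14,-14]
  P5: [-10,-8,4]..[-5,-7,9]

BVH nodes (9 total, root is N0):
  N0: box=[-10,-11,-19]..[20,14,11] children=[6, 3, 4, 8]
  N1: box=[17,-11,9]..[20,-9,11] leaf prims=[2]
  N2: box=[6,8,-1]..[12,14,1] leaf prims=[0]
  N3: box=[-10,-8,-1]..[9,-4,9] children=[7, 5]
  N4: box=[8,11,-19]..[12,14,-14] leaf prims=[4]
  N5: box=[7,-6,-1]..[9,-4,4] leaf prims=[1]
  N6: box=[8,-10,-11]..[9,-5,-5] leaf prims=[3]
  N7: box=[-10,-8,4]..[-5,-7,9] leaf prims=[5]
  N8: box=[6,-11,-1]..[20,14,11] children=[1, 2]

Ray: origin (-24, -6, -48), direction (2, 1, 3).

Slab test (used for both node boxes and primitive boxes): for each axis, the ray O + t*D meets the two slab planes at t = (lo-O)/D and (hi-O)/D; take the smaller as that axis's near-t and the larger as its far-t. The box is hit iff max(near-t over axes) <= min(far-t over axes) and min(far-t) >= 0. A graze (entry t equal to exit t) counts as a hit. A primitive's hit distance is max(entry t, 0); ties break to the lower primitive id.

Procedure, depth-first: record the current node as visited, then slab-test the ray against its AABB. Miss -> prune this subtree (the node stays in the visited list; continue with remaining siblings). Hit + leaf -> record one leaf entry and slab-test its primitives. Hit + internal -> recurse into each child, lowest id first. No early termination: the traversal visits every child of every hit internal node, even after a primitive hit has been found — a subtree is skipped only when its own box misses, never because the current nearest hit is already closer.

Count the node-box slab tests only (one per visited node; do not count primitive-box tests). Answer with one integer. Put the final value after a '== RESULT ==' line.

Traverse from the root:
N0 x:[7,22] y:[-5,20] z:[29/3,59/3] -> hit [29/3,59/3], descend [3, 4, 6, 8]
  N3 x:[7,33/2] y:[-2,2] z:[47/3,19] -> miss, prune
  N4 x:[16,18] y:[17,20] z:[29/3,34/3] -> miss, prune
  N6 x:[16,33/2] y:[-4,1] z:[37/3,43/3] -> miss, prune
  N8 x:[15,22] y:[-5,20] z:[47/3,59/3] -> hit [47/3,59/3], descend [1, 2]
    N1 x:[41/2,22] y:[-5,-3] z:[19,59/3] -> miss, prune
    N2 x:[15,18] y:[14,20] z:[47/3,49/3] -> hit [47/3,49/3] leaf, test {P0@t=47/3}

Visited [0, 3, 4, 6, 8, 1, 2]. Tests: 7 box, 1 leaf. Nearest: P0.

== RESULT ==
7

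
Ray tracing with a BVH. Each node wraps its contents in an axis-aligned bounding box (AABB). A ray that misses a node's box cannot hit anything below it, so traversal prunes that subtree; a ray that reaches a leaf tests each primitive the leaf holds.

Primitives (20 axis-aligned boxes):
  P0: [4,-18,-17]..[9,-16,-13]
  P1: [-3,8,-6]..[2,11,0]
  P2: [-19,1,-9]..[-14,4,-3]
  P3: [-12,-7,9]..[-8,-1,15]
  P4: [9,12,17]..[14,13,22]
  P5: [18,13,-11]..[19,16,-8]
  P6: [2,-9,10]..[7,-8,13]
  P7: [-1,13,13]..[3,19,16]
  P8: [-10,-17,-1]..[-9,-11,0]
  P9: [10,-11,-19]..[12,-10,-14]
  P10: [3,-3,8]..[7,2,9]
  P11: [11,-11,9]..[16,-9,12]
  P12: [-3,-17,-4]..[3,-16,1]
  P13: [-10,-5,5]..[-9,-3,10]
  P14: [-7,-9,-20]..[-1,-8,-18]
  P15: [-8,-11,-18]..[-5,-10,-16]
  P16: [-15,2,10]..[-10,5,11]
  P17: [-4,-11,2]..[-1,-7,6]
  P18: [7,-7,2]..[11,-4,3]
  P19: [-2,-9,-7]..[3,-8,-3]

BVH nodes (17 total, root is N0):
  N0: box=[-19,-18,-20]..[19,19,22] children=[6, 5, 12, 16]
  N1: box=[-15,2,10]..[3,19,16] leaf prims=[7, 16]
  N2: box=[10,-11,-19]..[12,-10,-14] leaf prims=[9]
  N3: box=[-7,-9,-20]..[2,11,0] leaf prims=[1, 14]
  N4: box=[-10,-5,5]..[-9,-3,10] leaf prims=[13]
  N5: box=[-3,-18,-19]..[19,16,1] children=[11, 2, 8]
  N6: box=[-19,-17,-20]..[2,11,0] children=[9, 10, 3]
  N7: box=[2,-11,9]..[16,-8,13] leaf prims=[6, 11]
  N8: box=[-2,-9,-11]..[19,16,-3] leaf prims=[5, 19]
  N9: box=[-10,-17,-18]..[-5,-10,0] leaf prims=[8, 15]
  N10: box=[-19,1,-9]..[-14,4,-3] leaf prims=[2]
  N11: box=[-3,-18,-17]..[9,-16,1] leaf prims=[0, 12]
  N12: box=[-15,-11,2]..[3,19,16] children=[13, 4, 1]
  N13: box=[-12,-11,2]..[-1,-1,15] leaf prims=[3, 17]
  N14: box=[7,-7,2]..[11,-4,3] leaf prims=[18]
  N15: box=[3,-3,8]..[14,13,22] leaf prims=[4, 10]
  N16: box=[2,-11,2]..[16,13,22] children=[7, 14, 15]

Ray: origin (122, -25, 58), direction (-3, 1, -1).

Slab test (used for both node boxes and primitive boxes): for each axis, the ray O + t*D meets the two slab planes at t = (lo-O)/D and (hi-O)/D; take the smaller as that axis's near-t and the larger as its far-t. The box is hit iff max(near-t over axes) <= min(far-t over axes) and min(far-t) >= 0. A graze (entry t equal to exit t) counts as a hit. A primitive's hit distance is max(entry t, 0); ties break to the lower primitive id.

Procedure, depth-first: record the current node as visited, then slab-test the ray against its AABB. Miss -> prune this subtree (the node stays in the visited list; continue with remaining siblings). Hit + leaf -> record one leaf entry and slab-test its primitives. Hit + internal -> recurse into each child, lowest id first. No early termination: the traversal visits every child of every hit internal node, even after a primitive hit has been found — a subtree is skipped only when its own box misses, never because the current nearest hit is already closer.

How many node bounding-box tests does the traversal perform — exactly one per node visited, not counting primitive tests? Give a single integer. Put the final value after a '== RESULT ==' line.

Trace the traversal:
N0 x:[103/3,47] y:[7,44] z:[36,78] -> hit [36,44], descend [5, 6, 12, 16]
  N5 x:[103/3,125/3] y:[7,41] z:[57,77] -> miss, prune
  N6 x:[40,47] y:[8,36] z:[58,78] -> miss, prune
  N12 x:[119/3,137/3] y:[14,44] z:[42,56] -> hit [42,44], descend [1, 4, 13]
    N1 x:[119/3,137/3] y:[27,44] z:[42,48] -> hit [42,44] leaf, test {P7(miss), P16(miss)}
    N4 x:[131/3,44] y:[20,22] z:[48,53] -> miss, prune
    N13 x:[41,134/3] y:[14,24] z:[43,56] -> miss, prune
  N16 x:[106/3,40] y:[14,38] z:[36,56] -> hit [36,38], descend [7, 14, 15]
    N7 x:[106/3,40] y:[14,17] z:[45,49] -> miss, prune
    N14 x:[37,115/3] y:[18,21] z:[55,56] -> miss, prune
    N15 x:[36,119/3] y:[22,38] z:[36,50] -> hit [36,38] leaf, test {P4@t=37, P10(miss)}

11 AABB tests over nodes [0, 5, 6, 12, 1, 4, 13, 16, 7, 14, 15]; 2 leaves entered; closest P4.

== RESULT ==
11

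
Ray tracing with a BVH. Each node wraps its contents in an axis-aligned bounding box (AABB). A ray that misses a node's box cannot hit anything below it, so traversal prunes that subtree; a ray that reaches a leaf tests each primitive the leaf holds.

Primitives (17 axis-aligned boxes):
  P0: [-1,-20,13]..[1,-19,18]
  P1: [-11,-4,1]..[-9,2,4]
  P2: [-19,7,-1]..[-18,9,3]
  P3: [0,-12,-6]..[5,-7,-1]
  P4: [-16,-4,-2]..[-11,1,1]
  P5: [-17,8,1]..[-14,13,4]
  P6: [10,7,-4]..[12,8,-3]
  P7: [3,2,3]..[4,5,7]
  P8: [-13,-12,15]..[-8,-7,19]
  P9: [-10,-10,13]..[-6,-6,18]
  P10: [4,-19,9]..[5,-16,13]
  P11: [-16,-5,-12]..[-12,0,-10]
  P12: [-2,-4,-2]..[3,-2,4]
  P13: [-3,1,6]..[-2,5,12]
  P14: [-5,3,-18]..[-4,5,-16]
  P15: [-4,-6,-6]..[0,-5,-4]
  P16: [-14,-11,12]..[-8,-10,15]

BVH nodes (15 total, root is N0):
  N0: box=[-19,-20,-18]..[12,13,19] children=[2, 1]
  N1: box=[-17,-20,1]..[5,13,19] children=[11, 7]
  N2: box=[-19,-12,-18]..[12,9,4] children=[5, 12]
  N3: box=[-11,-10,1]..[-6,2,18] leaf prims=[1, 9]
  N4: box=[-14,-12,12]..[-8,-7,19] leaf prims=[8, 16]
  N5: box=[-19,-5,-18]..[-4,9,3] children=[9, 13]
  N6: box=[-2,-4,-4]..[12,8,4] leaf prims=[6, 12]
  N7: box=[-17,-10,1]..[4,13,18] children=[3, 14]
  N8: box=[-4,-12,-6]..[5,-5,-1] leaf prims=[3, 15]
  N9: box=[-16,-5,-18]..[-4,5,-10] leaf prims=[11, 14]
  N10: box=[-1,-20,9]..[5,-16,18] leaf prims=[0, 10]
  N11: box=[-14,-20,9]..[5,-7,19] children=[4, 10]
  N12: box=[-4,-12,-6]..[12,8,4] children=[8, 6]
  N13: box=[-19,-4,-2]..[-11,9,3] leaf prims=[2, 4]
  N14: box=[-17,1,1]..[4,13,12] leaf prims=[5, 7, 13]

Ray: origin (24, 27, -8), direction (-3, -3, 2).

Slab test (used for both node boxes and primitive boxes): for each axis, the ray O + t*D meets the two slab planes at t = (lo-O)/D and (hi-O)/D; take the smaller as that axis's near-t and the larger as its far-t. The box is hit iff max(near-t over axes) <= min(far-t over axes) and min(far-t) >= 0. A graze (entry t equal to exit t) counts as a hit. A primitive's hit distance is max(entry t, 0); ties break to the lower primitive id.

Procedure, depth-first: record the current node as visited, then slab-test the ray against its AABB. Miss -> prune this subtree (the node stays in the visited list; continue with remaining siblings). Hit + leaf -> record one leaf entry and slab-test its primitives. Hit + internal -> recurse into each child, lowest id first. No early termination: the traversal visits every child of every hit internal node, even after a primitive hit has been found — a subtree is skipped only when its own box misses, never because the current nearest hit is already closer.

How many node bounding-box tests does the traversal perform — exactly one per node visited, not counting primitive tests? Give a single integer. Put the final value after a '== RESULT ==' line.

Traverse from the root:
N0 x:[4,43/3] y:[14/3,47/3] z:[-5,27/2] -> hit [14/3,27/2], descend [1, 2]
  N1 x:[19/3,41/3] y:[14/3,47/3] z:[9/2,27/2] -> hit [19/3,27/2], descend [7, 11]
    N7 x:[20/3,41/3] y:[14/3,37/3] z:[9/2,13] -> hit [20/3,37/3], descend [3, 14]
      N3 x:[10,35/3] y:[25/3,37/3] z:[9/2,13] -> hit [10,35/3] leaf, test {P1(miss), P9@t=11}
      N14 x:[20/3,41/3] y:[14/3,26/3] z:[9/2,10] -> hit [20/3,26/3] leaf, test {P5(miss), P7(miss), P13@t=26/3}
    N11 x:[19/3,38/3] y:[34/3,47/3] z:[17/2,27/2] -> hit [34/3,38/3], descend [4, 10]
      N4 x:[32/3,38/3] y:[34/3,13] z:[10,27/2] -> hit [34/3,38/3] leaf, test {P8@t=23/2, P16(miss)}
      N10 x:[19/3,25/3] y:[43/3,47/3] z:[17/2,13] -> miss, prune
  N2 x:[4,43/3] y:[6,13] z:[-5,6] -> hit [6,6], descend [5, 12]
    N5 x:[28/3,43/3] y:[6,32/3] z:[-5,11/2] -> miss, prune
    N12 x:[4,28/3] y:[19/3,13] z:[1,6] -> miss, prune

Summary -> nodes [0, 1, 7, 3, 14, 11, 4, 10, 2, 5, 12]; box-tests=11; leaf-entries=3; first=P13

== RESULT ==
11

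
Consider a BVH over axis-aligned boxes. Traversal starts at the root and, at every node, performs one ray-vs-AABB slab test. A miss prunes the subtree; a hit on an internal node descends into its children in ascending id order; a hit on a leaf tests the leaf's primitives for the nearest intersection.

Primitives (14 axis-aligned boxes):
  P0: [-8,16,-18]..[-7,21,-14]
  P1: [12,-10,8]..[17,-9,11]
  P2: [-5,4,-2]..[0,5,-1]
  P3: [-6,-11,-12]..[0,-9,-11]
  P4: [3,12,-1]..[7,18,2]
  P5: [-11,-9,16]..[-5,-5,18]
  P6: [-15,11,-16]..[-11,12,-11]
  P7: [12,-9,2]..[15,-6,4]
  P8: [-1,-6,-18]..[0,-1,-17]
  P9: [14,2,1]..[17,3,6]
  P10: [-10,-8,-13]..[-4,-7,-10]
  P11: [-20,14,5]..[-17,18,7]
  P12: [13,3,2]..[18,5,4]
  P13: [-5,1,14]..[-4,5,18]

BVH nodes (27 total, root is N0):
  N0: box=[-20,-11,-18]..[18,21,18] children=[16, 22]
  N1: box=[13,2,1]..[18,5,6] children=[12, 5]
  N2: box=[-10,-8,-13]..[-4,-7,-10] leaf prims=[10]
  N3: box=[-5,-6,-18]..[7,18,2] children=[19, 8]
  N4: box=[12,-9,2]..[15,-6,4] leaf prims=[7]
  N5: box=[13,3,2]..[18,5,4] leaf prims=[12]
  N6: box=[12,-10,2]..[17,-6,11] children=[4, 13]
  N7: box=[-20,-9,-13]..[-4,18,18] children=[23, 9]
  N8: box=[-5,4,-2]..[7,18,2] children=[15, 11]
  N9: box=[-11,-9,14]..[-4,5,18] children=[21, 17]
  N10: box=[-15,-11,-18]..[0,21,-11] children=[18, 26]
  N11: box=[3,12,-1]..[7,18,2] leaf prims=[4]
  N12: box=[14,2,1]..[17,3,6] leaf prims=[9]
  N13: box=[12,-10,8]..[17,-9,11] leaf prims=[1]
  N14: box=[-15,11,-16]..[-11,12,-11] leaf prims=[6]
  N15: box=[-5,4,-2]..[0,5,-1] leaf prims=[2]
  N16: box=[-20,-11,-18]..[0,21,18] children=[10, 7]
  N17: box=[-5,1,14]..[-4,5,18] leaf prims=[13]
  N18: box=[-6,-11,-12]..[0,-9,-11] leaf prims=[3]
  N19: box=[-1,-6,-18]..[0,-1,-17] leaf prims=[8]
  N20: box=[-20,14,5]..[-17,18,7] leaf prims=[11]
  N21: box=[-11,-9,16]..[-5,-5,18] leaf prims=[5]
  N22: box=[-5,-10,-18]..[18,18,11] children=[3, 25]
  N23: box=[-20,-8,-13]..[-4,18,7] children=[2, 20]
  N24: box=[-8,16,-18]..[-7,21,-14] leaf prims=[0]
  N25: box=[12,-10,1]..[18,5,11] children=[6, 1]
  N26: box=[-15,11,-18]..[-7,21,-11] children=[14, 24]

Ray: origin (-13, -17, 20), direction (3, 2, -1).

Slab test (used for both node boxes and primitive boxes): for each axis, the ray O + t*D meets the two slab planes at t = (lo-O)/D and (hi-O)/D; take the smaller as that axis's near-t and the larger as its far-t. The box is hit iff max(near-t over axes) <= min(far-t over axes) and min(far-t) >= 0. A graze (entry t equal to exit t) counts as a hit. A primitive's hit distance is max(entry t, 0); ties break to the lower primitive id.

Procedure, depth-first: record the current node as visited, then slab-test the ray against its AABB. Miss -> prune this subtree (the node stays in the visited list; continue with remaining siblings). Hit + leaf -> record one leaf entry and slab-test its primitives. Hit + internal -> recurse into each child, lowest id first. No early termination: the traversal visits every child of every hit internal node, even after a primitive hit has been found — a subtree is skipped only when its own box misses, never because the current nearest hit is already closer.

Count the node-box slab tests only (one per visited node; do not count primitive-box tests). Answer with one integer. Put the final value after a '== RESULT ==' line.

Trace the traversal:
N0 x:[-7/3,31/3] y:[3,19] z:[2,38] -> hit [3,31/3], descend [16, 22]
  N16 x:[-7/3,13/3] y:[3,19] z:[2,38] -> hit [3,13/3], descend [7, 10]
    N7 x:[-7/3,3] y:[4,35/2] z:[2,33] -> miss, prune
    N10 x:[-2/3,13/3] y:[3,19] z:[31,38] -> miss, prune
  N22 x:[8/3,31/3] y:[7/2,35/2] z:[9,38] -> hit [9,31/3], descend [3, 25]
    N3 x:[8/3,20/3] y:[11/2,35/2] z:[18,38] -> miss, prune
    N25 x:[25/3,31/3] y:[7/2,11] z:[9,19] -> hit [9,31/3], descend [1, 6]
      N1 x:[26/3,31/3] y:[19/2,11] z:[14,19] -> miss, prune
      N6 x:[25/3,10] y:[7/2,11/2] z:[9,18] -> miss, prune

Summary -> nodes [0, 16, 7, 10, 22, 3, 25, 1, 6]; box-tests=9; leaf-entries=0; first=miss

== RESULT ==
9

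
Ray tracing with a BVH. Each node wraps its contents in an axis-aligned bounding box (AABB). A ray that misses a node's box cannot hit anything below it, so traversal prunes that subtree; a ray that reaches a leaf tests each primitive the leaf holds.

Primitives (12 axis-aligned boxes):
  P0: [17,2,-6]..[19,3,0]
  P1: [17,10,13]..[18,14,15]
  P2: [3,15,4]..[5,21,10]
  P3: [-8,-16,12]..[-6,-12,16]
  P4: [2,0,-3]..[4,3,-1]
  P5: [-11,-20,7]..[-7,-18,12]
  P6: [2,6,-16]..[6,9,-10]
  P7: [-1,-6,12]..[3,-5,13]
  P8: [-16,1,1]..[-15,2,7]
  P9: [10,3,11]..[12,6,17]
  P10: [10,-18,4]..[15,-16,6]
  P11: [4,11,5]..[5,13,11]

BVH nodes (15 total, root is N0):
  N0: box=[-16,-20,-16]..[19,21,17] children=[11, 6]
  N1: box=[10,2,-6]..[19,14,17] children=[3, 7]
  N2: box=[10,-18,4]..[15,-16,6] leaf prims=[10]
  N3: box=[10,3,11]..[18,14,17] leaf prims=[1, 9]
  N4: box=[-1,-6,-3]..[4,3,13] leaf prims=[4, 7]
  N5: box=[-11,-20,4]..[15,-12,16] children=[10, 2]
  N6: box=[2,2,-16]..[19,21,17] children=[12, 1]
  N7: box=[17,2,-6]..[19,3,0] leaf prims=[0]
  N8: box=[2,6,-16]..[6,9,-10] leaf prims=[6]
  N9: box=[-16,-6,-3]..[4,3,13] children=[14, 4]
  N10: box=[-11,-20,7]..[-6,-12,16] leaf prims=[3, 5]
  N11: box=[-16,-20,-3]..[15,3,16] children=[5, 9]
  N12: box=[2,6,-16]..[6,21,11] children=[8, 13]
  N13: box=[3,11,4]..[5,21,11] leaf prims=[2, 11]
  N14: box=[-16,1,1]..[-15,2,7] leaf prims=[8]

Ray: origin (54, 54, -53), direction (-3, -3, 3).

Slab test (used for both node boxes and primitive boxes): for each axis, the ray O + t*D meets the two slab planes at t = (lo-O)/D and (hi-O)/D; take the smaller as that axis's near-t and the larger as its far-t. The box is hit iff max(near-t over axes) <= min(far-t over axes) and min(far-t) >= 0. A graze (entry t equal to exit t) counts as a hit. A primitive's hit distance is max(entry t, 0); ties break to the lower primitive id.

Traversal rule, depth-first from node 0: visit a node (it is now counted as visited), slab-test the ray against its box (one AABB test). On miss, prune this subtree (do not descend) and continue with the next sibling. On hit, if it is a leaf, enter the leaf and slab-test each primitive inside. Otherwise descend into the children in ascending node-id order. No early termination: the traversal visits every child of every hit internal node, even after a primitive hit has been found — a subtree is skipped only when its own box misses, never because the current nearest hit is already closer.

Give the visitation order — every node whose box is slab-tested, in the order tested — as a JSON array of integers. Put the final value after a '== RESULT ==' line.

Traverse from the root:
N0 x:[35/3,70/3] y:[11,74/3] z:[37/3,70/3] -> hit [37/3,70/3], descend [6, 11]
  N6 x:[35/3,52/3] y:[11,52/3] z:[37/3,70/3] -> hit [37/3,52/3], descend [1, 12]
    N1 x:[35/3,44/3] y:[40/3,52/3] z:[47/3,70/3] -> miss, prune
    N12 x:[16,52/3] y:[11,16] z:[37/3,64/3] -> hit [16,16], descend [8, 13]
      N8 x:[16,52/3] y:[15,16] z:[37/3,43/3] -> miss, prune
      N13 x:[49/3,17] y:[11,43/3] z:[19,64/3] -> miss, prune
  N11 x:[13,70/3] y:[17,74/3] z:[50/3,23] -> hit [17,23], descend [5, 9]
    N5 x:[13,65/3] y:[22,74/3] z:[19,23] -> miss, prune
    N9 x:[50/3,70/3] y:[17,20] z:[50/3,22] -> hit [17,20], descend [4, 14]
      N4 x:[50/3,55/3] y:[17,20] z:[50/3,22] -> hit [17,55/3] leaf, test {P4@t=17, P7(miss)}
      N14 x:[23,70/3] y:[52/3,53/3] z:[18,20] -> miss, prune

11 AABB tests over nodes [0, 6, 1, 12, 8, 13, 11, 5, 9, 4, 14]; 1 leaf entered; closest P4.

== RESULT ==
[0, 6, 1, 12, 8, 13, 11, 5, 9, 4, 14]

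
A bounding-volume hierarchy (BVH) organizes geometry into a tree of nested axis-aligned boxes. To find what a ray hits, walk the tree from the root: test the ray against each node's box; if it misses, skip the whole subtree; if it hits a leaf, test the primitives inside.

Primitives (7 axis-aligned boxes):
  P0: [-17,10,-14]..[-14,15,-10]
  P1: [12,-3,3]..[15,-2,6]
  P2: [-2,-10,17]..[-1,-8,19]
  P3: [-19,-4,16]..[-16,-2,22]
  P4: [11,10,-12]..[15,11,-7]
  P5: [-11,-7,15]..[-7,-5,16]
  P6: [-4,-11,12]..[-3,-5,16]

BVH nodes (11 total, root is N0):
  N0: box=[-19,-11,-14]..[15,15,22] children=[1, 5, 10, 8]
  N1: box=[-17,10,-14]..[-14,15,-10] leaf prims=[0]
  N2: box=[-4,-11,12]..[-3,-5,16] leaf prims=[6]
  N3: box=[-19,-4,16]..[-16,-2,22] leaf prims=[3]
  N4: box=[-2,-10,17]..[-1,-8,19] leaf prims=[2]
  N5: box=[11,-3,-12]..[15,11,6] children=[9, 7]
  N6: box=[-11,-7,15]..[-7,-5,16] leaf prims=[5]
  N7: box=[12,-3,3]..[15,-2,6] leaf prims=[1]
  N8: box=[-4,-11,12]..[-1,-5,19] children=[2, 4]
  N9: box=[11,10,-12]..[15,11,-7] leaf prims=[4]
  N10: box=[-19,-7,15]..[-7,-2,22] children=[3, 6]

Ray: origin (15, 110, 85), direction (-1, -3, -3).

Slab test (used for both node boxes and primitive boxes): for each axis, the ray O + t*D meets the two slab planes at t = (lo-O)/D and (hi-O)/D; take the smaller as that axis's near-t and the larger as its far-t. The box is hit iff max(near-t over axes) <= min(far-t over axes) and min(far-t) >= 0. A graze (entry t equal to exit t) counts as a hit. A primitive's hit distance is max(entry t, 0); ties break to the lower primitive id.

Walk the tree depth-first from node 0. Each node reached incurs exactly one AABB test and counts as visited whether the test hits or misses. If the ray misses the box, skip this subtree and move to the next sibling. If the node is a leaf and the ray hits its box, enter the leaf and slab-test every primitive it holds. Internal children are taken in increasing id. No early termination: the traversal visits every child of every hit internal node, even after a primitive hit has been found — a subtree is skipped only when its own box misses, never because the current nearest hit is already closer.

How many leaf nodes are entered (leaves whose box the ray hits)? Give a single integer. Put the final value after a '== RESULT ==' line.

Trace the traversal:
N0 x:[0,34] y:[95/3,121/3] z:[21,33] -> hit [95/3,33], descend [1, 5, 8, 10]
  N1 x:[29,32] y:[95/3,100/3] z:[95/3,33] -> hit [95/3,32] leaf, test {P0@t=95/3}
  N5 x:[0,4] y:[33,113/3] z:[79/3,97/3] -> miss, prune
  N8 x:[16,19] y:[115/3,121/3] z:[22,73/3] -> miss, prune
  N10 x:[22,34] y:[112/3,39] z:[21,70/3] -> miss, prune

order=[0, 1, 5, 8, 10]  |boxes|=5  |leaves|=1  hit=P0

== RESULT ==
1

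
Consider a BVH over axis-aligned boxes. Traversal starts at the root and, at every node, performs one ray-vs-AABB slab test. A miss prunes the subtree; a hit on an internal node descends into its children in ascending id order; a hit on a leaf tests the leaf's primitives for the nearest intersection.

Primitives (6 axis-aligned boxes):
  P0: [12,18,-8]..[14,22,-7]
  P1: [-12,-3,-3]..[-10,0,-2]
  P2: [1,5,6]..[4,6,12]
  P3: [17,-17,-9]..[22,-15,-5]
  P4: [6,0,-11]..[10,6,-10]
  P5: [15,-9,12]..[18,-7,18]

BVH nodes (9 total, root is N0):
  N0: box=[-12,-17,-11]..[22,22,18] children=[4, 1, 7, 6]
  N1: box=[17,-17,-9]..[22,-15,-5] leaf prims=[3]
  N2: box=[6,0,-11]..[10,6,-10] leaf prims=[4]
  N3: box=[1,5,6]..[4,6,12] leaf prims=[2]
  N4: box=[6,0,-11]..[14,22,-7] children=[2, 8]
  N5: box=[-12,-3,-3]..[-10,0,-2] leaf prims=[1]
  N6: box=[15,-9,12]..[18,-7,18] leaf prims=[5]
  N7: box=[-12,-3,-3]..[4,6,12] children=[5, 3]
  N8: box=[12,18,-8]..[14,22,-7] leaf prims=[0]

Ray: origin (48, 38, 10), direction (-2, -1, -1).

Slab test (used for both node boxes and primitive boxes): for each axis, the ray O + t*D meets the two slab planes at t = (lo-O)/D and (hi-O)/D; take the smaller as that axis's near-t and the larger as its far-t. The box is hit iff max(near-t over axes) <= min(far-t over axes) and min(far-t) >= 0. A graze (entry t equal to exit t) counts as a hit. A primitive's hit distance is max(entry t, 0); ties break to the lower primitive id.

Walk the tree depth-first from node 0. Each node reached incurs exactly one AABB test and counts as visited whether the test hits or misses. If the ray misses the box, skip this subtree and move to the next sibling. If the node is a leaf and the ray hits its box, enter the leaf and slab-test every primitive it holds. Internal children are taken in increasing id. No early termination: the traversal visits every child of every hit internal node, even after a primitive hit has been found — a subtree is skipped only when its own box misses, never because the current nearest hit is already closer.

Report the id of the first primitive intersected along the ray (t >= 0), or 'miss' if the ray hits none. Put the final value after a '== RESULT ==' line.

Trace the traversal:
N0 x:[13,30] y:[16,55] z:[-8,21] -> hit [16,21], descend [1, 4, 6, 7]
  N1 x:[13,31/2] y:[53,55] z:[15,19] -> miss, prune
  N4 x:[17,21] y:[16,38] z:[17,21] -> hit [17,21], descend [2, 8]
    N2 x:[19,21] y:[32,38] z:[20,21] -> miss, prune
    N8 x:[17,18] y:[16,20] z:[17,18] -> hit [17,18] leaf, test {P0@t=17}
  N6 x:[15,33/2] y:[45,47] z:[-8,-2] -> miss, prune
  N7 x:[22,30] y:[32,41] z:[-2,13] -> miss, prune

Visited [0, 1, 4, 2, 8, 6, 7]. Tests: 7 box, 1 leaf. Nearest: P0.

== RESULT ==
0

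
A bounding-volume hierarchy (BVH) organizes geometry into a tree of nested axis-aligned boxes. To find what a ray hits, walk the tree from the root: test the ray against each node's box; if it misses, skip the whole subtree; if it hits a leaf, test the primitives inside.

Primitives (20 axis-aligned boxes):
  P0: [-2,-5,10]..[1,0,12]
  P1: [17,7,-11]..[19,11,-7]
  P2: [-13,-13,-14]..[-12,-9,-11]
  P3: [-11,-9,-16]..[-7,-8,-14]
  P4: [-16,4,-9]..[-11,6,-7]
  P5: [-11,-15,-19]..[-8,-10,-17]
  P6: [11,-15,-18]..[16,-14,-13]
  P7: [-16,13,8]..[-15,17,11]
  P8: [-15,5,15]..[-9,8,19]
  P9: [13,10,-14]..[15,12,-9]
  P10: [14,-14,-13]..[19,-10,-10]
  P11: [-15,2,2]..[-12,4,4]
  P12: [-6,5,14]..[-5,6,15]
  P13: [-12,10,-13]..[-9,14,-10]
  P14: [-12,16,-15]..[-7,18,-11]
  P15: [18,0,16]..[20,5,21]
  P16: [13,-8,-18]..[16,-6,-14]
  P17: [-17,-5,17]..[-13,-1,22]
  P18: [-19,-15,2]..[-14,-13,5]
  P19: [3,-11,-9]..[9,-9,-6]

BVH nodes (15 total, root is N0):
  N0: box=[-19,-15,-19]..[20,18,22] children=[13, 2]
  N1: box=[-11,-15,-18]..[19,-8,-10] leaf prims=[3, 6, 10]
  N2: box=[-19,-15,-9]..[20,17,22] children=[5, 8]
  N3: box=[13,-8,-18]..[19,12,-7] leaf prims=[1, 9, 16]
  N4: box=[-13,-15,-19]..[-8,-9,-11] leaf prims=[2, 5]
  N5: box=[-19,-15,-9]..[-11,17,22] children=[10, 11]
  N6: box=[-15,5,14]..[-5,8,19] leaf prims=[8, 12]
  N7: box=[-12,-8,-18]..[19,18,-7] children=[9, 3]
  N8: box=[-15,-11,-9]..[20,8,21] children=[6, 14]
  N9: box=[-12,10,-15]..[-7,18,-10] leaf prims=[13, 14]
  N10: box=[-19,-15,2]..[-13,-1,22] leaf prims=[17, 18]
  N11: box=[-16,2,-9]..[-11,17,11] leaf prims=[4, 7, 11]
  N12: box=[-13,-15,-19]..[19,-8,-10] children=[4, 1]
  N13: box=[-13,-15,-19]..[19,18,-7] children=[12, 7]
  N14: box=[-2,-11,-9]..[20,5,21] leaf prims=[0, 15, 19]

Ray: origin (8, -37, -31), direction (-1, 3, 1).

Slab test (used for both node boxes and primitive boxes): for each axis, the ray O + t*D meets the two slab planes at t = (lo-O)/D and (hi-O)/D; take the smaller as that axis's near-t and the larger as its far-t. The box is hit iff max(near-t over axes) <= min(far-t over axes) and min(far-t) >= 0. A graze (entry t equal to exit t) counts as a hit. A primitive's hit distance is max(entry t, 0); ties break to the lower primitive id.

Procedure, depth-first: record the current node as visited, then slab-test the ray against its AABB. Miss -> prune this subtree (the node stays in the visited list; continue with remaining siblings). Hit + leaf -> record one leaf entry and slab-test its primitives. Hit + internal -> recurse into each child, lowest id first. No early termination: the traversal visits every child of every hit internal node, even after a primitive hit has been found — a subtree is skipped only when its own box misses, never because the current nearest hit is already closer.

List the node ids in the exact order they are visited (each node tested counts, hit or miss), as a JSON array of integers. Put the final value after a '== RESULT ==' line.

Traverse from the root:
N0 x:[-12,27] y:[22/3,55/3] z:[12,53] -> hit [12,55/3], descend [2, 13]
  N2 x:[-12,27] y:[22/3,18] z:[22,53] -> miss, prune
  N13 x:[-11,21] y:[22/3,55/3] z:[12,24] -> hit [12,55/3], descend [7, 12]
    N7 x:[-11,20] y:[29/3,55/3] z:[13,24] -> hit [13,55/3], descend [3, 9]
      N3 x:[-11,-5] y:[29/3,49/3] z:[13,24] -> miss, prune
      N9 x:[15,20] y:[47/3,55/3] z:[16,21] -> hit [16,55/3] leaf, test {P13(miss), P14@t=53/3}
    N12 x:[-11,21] y:[22/3,29/3] z:[12,21] -> miss, prune

order=[0, 2, 13, 7, 3, 9, 12]  |boxes|=7  |leaves|=1  hit=P14

== RESULT ==
[0, 2, 13, 7, 3, 9, 12]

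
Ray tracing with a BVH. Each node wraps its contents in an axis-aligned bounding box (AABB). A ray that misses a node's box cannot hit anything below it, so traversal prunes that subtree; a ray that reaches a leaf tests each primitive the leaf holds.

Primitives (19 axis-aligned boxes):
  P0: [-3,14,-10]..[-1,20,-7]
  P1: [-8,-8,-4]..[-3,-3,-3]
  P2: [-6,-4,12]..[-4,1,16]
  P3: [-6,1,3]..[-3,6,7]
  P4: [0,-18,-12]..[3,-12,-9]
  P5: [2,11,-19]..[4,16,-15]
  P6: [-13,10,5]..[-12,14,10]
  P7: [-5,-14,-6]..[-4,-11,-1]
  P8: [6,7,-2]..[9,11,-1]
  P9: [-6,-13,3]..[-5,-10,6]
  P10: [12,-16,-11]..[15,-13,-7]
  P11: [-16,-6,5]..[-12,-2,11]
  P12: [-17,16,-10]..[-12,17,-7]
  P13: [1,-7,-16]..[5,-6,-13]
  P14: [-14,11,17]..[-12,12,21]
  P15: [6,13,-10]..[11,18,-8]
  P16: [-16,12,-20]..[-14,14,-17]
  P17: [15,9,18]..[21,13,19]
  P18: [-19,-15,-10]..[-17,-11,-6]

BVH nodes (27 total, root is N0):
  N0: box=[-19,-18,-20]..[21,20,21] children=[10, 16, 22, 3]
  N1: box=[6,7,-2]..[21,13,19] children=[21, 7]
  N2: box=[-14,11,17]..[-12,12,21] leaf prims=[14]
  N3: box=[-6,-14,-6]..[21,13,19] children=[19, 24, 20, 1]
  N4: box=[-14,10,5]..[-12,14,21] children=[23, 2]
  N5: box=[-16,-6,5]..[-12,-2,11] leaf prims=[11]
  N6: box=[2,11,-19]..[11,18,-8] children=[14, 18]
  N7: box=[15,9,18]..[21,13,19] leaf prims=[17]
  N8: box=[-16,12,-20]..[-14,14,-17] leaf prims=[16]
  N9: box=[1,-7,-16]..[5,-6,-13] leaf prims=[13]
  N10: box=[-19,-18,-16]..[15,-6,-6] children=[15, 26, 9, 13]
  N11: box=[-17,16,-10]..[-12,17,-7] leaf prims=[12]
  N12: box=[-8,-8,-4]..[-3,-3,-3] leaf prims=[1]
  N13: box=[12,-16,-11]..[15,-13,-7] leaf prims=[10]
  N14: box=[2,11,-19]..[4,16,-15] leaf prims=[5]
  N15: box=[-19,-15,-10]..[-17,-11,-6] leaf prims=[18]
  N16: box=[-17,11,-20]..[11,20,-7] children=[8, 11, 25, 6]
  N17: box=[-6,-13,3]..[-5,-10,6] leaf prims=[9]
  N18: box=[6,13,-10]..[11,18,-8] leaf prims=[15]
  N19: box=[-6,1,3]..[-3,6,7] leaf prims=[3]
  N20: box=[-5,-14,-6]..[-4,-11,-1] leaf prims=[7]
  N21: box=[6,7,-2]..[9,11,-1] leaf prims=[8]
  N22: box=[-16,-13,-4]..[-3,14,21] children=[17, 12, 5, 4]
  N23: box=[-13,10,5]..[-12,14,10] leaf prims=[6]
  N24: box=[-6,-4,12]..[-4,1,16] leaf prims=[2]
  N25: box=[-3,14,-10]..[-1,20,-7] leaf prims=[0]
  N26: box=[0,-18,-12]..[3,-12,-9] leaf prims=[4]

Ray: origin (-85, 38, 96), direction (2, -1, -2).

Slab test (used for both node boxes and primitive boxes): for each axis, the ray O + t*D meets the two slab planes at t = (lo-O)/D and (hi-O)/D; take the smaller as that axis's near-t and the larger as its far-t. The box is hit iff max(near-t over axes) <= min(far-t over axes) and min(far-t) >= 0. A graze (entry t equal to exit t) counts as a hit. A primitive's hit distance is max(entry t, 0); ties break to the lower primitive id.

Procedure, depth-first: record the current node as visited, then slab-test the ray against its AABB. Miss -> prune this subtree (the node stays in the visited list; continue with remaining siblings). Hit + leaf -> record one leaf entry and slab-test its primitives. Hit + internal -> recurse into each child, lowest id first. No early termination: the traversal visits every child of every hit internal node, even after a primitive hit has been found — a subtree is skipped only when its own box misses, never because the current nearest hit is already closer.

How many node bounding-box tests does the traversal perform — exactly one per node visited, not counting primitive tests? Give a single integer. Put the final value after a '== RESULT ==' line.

Trace the traversal:
N0 x:[33,53] y:[18,56] z:[75/2,58] -> hit [75/2,53], descend [3, 10, 16, 22]
  N3 x:[79/2,53] y:[25,52] z:[77/2,51] -> hit [79/2,51], descend [1, 19, 20, 24]
    N1 x:[91/2,53] y:[25,31] z:[77/2,49] -> miss, prune
    N19 x:[79/2,41] y:[32,37] z:[89/2,93/2] -> miss, prune
    N20 x:[40,81/2] y:[49,52] z:[97/2,51] -> miss, prune
    N24 x:[79/2,81/2] y:[37,42] z:[40,42] -> hit [40,81/2] leaf, test {P2@t=40}
  N10 x:[33,50] y:[44,56] z:[51,56] -> miss, prune
  N16 x:[34,48] y:[18,27] z:[103/2,58] -> miss, prune
  N22 x:[69/2,41] y:[24,51] z:[75/2,50] -> hit [75/2,41], descend [4, 5, 12, 17]
    N4 x:[71/2,73/2] y:[24,28] z:[75/2,91/2] -> miss, prune
    N5 x:[69/2,73/2] y:[40,44] z:[85/2,91/2] -> miss, prune
    N12 x:[77/2,41] y:[41,46] z:[99/2,50] -> miss, prune
    N17 x:[79/2,40] y:[48,51] z:[45,93/2] -> miss, prune

Visited [0, 3, 1, 19, 20, 24, 10, 16, 22, 4, 5, 12, 17]. Tests: 13 box, 1 leaf. Nearest: P2.

== RESULT ==
13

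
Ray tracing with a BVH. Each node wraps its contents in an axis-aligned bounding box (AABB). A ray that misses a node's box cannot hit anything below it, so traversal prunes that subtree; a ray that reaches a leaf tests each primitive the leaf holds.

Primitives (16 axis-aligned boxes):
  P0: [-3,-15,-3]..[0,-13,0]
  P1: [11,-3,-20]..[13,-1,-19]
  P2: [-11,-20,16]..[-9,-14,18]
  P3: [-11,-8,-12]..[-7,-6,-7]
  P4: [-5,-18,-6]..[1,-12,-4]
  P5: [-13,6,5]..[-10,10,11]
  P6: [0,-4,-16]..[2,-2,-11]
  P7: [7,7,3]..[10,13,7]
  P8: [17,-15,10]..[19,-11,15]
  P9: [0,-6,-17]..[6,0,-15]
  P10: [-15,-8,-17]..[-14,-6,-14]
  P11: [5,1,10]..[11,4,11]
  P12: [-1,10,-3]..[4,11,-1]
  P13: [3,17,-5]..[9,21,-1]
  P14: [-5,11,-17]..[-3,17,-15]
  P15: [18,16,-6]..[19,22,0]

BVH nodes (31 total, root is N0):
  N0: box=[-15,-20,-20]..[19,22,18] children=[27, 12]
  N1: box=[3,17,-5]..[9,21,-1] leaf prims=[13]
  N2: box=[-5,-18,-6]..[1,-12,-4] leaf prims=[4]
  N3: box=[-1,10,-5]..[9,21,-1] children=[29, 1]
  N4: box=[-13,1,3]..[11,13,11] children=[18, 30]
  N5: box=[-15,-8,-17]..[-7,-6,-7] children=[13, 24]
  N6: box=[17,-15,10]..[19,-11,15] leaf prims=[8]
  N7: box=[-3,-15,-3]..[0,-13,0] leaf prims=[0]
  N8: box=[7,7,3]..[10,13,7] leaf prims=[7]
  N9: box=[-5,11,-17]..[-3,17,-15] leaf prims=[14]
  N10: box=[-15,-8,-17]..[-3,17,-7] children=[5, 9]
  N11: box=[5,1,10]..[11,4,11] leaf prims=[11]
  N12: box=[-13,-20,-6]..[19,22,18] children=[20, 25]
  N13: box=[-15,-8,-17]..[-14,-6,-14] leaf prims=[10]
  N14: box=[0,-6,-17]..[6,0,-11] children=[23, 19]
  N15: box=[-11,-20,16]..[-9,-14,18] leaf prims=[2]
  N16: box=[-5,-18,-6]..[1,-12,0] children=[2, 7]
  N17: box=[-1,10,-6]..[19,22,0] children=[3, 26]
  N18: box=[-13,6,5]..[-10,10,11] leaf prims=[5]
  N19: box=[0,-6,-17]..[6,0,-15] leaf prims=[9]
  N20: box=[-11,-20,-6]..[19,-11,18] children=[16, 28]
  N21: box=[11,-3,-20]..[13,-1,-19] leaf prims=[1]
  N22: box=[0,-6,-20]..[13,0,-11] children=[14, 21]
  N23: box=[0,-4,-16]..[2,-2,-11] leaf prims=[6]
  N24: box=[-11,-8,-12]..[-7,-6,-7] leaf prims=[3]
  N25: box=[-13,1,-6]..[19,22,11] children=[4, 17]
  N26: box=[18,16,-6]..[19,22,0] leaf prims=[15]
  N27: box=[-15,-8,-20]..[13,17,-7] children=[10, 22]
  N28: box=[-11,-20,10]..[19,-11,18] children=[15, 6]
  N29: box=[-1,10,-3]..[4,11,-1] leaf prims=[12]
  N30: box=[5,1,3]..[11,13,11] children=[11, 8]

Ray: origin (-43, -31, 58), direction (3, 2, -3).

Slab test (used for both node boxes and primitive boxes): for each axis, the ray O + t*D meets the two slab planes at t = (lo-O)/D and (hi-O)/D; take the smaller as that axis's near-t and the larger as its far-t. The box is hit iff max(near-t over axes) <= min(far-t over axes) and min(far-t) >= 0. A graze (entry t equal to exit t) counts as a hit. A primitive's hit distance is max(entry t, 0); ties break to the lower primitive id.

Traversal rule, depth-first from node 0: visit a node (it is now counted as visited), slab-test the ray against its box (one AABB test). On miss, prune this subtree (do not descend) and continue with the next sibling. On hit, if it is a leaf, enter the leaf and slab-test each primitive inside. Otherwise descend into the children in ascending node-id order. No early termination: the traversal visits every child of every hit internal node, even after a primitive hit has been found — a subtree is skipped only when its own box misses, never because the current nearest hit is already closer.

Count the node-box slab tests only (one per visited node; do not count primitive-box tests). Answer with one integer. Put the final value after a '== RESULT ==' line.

Trace the traversal:
N0 x:[28/3,62/3] y:[11/2,53/2] z:[40/3,26] -> hit [40/3,62/3], descend [12, 27]
  N12 x:[10,62/3] y:[11/2,53/2] z:[40/3,64/3] -> hit [40/3,62/3], descend [20, 25]
    N20 x:[32/3,62/3] y:[11/2,10] z:[40/3,64/3] -> miss, prune
    N25 x:[10,62/3] y:[16,53/2] z:[47/3,64/3] -> hit [16,62/3], descend [4, 17]
      N4 x:[10,18] y:[16,22] z:[47/3,55/3] -> hit [16,18], descend [18, 30]
        N18 x:[10,11] y:[37/2,41/2] z:[47/3,53/3] -> miss, prune
        N30 x:[16,18] y:[16,22] z:[47/3,55/3] -> hit [16,18], descend [8, 11]
          N8 x:[50/3,53/3] y:[19,22] z:[17,55/3] -> miss, prune
          N11 x:[16,18] y:[16,35/2] z:[47/3,16] -> hit [16,16] leaf, test {P11@t=16}
      N17 x:[14,62/3] y:[41/2,53/2] z:[58/3,64/3] -> hit [41/2,62/3], descend [3, 26]
        N3 x:[14,52/3] y:[41/2,26] z:[59/3,21] -> miss, prune
        N26 x:[61/3,62/3] y:[47/2,53/2] z:[58/3,64/3] -> miss, prune
  N27 x:[28/3,56/3] y:[23/2,24] z:[65/3,26] -> miss, prune

13 AABB tests over nodes [0, 12, 20, 25, 4, 18, 30, 8, 11, 17, 3, 26, 27]; 1 leaf entered; closest P11.

== RESULT ==
13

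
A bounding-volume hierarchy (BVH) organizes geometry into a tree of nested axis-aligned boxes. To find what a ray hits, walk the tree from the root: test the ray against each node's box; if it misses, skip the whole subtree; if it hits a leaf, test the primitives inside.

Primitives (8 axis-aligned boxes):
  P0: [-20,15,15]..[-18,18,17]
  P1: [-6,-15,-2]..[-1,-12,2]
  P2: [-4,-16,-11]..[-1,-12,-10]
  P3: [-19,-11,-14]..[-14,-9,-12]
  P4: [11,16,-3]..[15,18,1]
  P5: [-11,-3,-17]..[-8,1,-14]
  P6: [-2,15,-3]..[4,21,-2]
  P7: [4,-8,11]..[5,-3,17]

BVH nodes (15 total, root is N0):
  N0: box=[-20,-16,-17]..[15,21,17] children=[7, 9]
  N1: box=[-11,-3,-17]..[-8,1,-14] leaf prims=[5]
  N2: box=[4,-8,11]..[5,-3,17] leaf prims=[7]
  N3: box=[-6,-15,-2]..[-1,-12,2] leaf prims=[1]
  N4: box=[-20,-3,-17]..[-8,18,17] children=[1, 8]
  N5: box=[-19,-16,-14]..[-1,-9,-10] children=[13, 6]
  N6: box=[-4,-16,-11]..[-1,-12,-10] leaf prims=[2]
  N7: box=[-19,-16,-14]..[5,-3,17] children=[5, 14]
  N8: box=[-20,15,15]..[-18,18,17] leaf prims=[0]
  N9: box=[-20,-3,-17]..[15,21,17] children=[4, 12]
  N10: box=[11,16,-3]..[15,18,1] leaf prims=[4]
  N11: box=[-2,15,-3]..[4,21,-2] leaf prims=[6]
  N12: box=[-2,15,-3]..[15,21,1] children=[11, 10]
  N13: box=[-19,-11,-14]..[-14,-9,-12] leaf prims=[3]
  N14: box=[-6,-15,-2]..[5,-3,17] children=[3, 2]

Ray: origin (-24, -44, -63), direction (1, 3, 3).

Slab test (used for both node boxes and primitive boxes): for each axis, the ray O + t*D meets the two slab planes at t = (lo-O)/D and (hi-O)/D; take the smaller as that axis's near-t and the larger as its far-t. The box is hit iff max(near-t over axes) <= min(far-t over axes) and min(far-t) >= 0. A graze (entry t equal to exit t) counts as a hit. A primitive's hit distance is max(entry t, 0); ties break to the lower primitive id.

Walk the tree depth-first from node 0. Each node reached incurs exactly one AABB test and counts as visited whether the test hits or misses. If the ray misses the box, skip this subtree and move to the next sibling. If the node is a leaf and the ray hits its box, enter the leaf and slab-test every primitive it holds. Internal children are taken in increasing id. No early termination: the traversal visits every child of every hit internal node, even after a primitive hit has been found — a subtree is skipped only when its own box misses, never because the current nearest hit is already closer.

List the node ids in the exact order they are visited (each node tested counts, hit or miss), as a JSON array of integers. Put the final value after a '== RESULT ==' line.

Walk:
N0 x:[4,39] y:[28/3,65/3] z:[46/3,80/3] -> hit [46/3,65/3], descend [7, 9]
  N7 x:[5,29] y:[28/3,41/3] z:[49/3,80/3] -> miss, prune
  N9 x:[4,39] y:[41/3,65/3] z:[46/3,80/3] -> hit [46/3,65/3], descend [4, 12]
    N4 x:[4,16] y:[41/3,62/3] z:[46/3,80/3] -> hit [46/3,16], descend [1, 8]
      N1 x:[13,16] y:[41/3,15] z:[46/3,49/3] -> miss, prune
      N8 x:[4,6] y:[59/3,62/3] z:[26,80/3] -> miss, prune
    N12 x:[22,39] y:[59/3,65/3] z:[20,64/3] -> miss, prune

Summary -> nodes [0, 7, 9, 4, 1, 8, 12]; box-tests=7; leaf-entries=0; first=miss

== RESULT ==
[0, 7, 9, 4, 1, 8, 12]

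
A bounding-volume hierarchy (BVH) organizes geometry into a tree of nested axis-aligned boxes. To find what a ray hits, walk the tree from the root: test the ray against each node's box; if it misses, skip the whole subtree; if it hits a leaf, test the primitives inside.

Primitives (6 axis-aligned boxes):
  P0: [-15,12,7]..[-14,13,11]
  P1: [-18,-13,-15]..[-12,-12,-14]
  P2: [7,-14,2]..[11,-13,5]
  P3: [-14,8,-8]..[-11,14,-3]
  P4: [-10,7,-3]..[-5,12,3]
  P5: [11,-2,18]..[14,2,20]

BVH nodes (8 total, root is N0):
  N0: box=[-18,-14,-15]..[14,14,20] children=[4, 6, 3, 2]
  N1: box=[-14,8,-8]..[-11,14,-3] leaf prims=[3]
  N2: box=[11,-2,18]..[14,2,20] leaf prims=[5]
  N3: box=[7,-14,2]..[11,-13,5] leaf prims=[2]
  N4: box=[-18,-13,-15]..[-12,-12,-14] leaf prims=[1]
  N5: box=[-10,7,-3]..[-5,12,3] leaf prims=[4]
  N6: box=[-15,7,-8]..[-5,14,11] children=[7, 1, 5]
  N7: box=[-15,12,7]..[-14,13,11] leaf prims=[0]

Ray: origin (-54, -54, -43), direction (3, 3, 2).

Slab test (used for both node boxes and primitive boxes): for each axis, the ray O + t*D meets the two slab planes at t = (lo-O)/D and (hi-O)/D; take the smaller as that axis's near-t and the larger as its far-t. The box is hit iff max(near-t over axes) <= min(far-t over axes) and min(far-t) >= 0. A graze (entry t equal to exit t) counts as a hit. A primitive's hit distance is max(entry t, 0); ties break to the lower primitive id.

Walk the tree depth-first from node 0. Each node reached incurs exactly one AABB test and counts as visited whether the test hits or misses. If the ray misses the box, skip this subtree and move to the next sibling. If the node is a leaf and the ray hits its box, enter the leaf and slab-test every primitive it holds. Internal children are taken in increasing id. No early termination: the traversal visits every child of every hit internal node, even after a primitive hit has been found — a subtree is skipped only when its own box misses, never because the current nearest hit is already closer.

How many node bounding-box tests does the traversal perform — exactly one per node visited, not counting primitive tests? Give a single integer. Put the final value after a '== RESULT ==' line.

Walk:
N0 x:[12,68/3] y:[40/3,68/3] z:[14,63/2] -> hit [14,68/3], descend [2, 3, 4, 6]
  N2 x:[65/3,68/3] y:[52/3,56/3] z:[61/2,63/2] -> miss, prune
  N3 x:[61/3,65/3] y:[40/3,41/3] z:[45/2,24] -> miss, prune
  N4 x:[12,14] y:[41/3,14] z:[14,29/2] -> hit [14,14] leaf, test {P1@t=14}
  N6 x:[13,49/3] y:[61/3,68/3] z:[35/2,27] -> miss, prune

order=[0, 2, 3, 4, 6]  |boxes|=5  |leaves|=1  hit=P1

== RESULT ==
5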